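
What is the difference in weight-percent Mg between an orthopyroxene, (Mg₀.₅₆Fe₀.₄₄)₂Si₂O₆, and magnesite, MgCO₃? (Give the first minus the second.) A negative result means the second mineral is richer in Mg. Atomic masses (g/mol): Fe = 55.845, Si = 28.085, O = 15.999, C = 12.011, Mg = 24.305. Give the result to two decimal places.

-16.92 percentage points

First mineral: 27.222 g Mg in 228.529 g formula = 11.91 wt% Mg.
Second mineral: 24.305 g Mg in 84.313 g formula = 28.83 wt% Mg.
11.91% − 28.83% gives a difference of -16.92 percentage points.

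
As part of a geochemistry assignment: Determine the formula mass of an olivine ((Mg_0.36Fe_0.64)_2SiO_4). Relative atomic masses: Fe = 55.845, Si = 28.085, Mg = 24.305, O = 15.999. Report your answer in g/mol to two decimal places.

The formula mass is the sum 0.72·24.305 + 1.28·55.845 + 1·28.085 + 4·15.999.

181.06 g/mol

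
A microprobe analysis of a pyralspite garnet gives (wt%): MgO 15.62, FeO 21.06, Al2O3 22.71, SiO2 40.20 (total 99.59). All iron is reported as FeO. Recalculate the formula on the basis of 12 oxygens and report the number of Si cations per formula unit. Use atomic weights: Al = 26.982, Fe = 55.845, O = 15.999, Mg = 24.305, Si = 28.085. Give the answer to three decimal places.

MgO: 15.62/40.304 = 0.38755 mol → 0.38755 mol Mg, 0.38755 mol O.
FeO: 21.06/71.844 = 0.29314 mol → 0.29314 mol Fe, 0.29314 mol O.
Al2O3: 22.71/101.961 = 0.22273 mol → 0.44546 mol Al, 0.66819 mol O.
SiO2: 40.20/60.083 = 0.66907 mol → 0.66907 mol Si, 1.33814 mol O.
Total oxygen = 2.68702 mol. Normalization factor = 12/2.68702 = 4.46591.
Si per 12 O = 0.66907 × 4.46591 = 2.988.

2.988 Si apfu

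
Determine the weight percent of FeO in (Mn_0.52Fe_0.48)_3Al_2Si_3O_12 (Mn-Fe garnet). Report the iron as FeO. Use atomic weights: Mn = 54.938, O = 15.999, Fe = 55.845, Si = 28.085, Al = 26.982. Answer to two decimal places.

20.84 wt%

Molar mass of (Mn_0.52Fe_0.48)_3Al_2Si_3O_12 = 1.56·54.938 + 1.44·55.845 + 2·26.982 + 3·28.085 + 12·15.999 = 496.327 g/mol.
Each formula unit contains 1.44 Fe, equivalent to 1.44/1 = 1.4400 mol FeO.
M(FeO) = 1×55.845 + 1×15.999 = 71.844 g/mol.
Mass of FeO per formula unit = 1.4400 × 71.844 = 103.455 g.
FeO wt% = 103.455 / 496.327 × 100 = 20.84%.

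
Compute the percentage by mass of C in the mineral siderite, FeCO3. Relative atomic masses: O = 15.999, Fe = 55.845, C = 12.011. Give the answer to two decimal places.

Molar mass of FeCO3: 1×55.845 + 1×12.011 + 3×15.999 = 115.853 g/mol.
Mass of C per formula unit: 1 × 12.011 = 12.011 g.
Weight fraction C = 12.011 / 115.853 = 0.1037.

10.37 wt%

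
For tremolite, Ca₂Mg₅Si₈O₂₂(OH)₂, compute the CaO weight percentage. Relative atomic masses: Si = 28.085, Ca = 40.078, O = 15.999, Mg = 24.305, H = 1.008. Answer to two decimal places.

13.81 wt%

Molar mass of Ca₂Mg₅Si₈O₂₂(OH)₂ = 2*40.078 + 5*24.305 + 8*28.085 + 24*15.999 + 2*1.008 = 812.353 g/mol.
Each formula unit contains 2 Ca, equivalent to 2/1 = 2.0000 mol CaO.
M(CaO) = 1×40.078 + 1×15.999 = 56.077 g/mol.
Mass of CaO per formula unit = 2.0000 × 56.077 = 112.154 g.
CaO wt% = 112.154 / 812.353 × 100 = 13.81%.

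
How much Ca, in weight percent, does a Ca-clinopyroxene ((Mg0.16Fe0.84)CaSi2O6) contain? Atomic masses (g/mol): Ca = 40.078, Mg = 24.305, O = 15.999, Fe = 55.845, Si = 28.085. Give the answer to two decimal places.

16.49 weight percent

Molar mass of (Mg0.16Fe0.84)CaSi2O6: 0.16×24.305 + 0.84×55.845 + 1×40.078 + 2×28.085 + 6×15.999 = 243.041 g/mol.
Mass of Ca per formula unit: 1 × 40.078 = 40.078 g.
Weight fraction Ca = 40.078 / 243.041 = 0.1649.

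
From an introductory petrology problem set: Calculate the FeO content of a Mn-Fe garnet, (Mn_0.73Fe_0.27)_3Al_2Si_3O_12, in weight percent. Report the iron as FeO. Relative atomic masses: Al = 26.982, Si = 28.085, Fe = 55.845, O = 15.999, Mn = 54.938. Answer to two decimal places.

11.74 wt%

Molar mass of (Mn_0.73Fe_0.27)_3Al_2Si_3O_12 = 2.19×54.938 + 0.81×55.845 + 2×26.982 + 3×28.085 + 12×15.999 = 495.756 g/mol.
Each formula unit contains 0.81 Fe, equivalent to 0.81/1 = 0.8100 mol FeO.
M(FeO) = 1×55.845 + 1×15.999 = 71.844 g/mol.
Mass of FeO per formula unit = 0.8100 × 71.844 = 58.194 g.
FeO wt% = 58.194 / 495.756 × 100 = 11.74%.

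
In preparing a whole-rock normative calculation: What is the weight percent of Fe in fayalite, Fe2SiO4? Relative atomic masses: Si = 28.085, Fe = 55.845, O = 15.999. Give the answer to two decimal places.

Formula mass = 2×55.845 + 1×28.085 + 4×15.999 = 203.771 g/mol, of which 111.690 g is Fe.
So Fe makes up 111.690/203.771 = 0.5481 of the mass, i.e. 54.81%.

54.81 mass %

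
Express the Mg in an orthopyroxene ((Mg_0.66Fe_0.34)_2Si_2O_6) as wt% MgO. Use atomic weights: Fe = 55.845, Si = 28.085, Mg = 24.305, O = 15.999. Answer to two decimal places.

M((Mg_0.66Fe_0.34)_2Si_2O_6) = 222.221 g/mol; M(MgO) = 40.304 g/mol.
Moles MgO per formula unit = 1.32 Mg ÷ 1 = 1.3200.
MgO fraction = (1.3200 × 40.304) / 222.221 = 53.201/222.221 = 0.2394.

23.94 wt%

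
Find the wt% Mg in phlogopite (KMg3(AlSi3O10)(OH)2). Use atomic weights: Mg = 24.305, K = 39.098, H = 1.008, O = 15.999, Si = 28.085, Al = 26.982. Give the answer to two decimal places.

Molar mass of KMg3(AlSi3O10)(OH)2: 1·39.098 + 3·24.305 + 1·26.982 + 3·28.085 + 12·15.999 + 2·1.008 = 417.254 g/mol.
Mass of Mg per formula unit: 3 × 24.305 = 72.915 g.
Weight fraction Mg = 72.915 / 417.254 = 0.1747.

17.47 mass %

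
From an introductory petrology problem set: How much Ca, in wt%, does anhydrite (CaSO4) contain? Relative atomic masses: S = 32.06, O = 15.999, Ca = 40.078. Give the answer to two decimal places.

M(CaSO4) = 136.134 g/mol.
Ca contributes 1 × 40.078 = 40.078 g per mole.
40.078/136.134 = 0.2944 → 29.44%.

29.44 wt%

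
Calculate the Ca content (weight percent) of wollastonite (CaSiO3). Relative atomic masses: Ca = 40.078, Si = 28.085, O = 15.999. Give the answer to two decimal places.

Molar mass of CaSiO3: 1*40.078 + 1*28.085 + 3*15.999 = 116.160 g/mol.
Mass of Ca per formula unit: 1 × 40.078 = 40.078 g.
Weight fraction Ca = 40.078 / 116.160 = 0.3450.

34.50 weight percent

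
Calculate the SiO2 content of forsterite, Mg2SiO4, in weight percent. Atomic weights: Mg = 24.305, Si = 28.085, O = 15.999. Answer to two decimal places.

Formula mass = 140.691 g/mol.
1 Si → 1.0000 mol SiO2 per formula unit; M(SiO2) = 60.083, so SiO2 mass = 60.083 g.
60.083/140.691 × 100 = 42.71 wt%.

42.71 wt%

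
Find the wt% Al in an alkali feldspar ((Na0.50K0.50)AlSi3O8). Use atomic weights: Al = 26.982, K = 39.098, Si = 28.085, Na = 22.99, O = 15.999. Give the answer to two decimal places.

M((Na0.50K0.50)AlSi3O8) = 270.273 g/mol.
Al contributes 1 × 26.982 = 26.982 g per mole.
26.982/270.273 = 0.0998 → 9.98%.

9.98 weight percent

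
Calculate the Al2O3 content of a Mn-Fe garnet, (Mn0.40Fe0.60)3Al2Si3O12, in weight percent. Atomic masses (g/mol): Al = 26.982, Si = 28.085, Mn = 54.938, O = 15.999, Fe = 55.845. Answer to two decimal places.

Molar mass of (Mn0.40Fe0.60)3Al2Si3O12 = 1.20·54.938 + 1.80·55.845 + 2·26.982 + 3·28.085 + 12·15.999 = 496.654 g/mol.
Each formula unit contains 2 Al, equivalent to 2/2 = 1.0000 mol Al2O3.
M(Al2O3) = 2×26.982 + 3×15.999 = 101.961 g/mol.
Mass of Al2O3 per formula unit = 1.0000 × 101.961 = 101.961 g.
Al2O3 wt% = 101.961 / 496.654 × 100 = 20.53%.

20.53 wt%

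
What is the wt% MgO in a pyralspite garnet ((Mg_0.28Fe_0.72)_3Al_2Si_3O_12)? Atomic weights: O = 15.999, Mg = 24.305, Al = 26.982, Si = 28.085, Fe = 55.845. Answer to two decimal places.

7.18 wt%

Molar mass of (Mg_0.28Fe_0.72)_3Al_2Si_3O_12 = 0.84×24.305 + 2.16×55.845 + 2×26.982 + 3×28.085 + 12×15.999 = 471.248 g/mol.
Each formula unit contains 0.84 Mg, equivalent to 0.84/1 = 0.8400 mol MgO.
M(MgO) = 1×24.305 + 1×15.999 = 40.304 g/mol.
Mass of MgO per formula unit = 0.8400 × 40.304 = 33.855 g.
MgO wt% = 33.855 / 471.248 × 100 = 7.18%.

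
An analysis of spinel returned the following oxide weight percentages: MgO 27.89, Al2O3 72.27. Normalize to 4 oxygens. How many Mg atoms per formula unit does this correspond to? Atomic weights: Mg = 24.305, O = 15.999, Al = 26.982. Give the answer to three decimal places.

MgO (M=40.304): mol = 0.69199; Mg = 0.69199, O = 0.69199.
Al2O3 (M=101.961): mol = 0.70880; Al = 1.41760, O = 2.12640.
ΣO = 2.81839; factor = 4/ΣO = 1.41925.
Mg apfu = 0.69199 × 1.41925 = 0.982.

0.982 Mg apfu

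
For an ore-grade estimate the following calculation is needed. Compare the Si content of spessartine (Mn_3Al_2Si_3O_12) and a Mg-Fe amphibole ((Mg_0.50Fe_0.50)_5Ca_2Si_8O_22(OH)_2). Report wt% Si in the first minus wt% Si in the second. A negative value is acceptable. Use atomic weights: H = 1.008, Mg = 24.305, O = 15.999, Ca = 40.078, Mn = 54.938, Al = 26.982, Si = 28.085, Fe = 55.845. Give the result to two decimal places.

-8.19 percentage points

First mineral: 84.255 g Si in 495.021 g formula = 17.02 wt% Si.
Second mineral: 224.680 g Si in 891.203 g formula = 25.21 wt% Si.
17.02% − 25.21% gives a difference of -8.19 percentage points.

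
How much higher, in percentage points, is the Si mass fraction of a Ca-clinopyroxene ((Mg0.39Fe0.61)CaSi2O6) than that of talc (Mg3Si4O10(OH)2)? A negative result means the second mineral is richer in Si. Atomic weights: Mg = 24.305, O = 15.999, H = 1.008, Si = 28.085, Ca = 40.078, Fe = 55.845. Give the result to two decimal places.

-5.80 percentage points

Si in (Mg0.39Fe0.61)CaSi2O6: molar mass 235.786 g/mol; 2×28.085 = 56.170 g → 23.82 wt%.
Si in Mg3Si4O10(OH)2: molar mass 379.259 g/mol; 4×28.085 = 112.340 g → 29.62 wt%.
Difference = 23.82 − 29.62 = -5.80 percentage points.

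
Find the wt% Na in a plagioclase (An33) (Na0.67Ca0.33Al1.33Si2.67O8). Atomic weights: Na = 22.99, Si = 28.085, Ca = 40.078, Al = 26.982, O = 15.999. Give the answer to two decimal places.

Formula mass = 0.67×22.99 + 0.33×40.078 + 1.33×26.982 + 2.67×28.085 + 8×15.999 = 267.494 g/mol, of which 15.403 g is Na.
So Na makes up 15.403/267.494 = 0.0576 of the mass, i.e. 5.76%.

5.76 weight percent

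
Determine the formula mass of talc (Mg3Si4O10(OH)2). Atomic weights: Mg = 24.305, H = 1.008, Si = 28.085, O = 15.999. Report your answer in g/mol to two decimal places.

379.26 g/mol

The formula mass is the sum 3*24.305 + 4*28.085 + 12*15.999 + 2*1.008.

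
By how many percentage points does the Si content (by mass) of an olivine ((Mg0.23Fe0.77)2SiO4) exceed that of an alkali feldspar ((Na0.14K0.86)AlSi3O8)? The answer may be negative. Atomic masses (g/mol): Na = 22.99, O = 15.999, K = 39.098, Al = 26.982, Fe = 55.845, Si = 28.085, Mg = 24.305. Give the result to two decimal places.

-15.68 percentage points

First mineral: 28.085 g Si in 189.263 g formula = 14.84 wt% Si.
Second mineral: 84.255 g Si in 276.072 g formula = 30.52 wt% Si.
14.84% − 30.52% gives a difference of -15.68 percentage points.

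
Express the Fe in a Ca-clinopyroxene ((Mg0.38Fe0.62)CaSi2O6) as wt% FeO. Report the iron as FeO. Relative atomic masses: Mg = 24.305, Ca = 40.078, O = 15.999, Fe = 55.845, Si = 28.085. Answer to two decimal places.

M((Mg0.38Fe0.62)CaSi2O6) = 236.102 g/mol; M(FeO) = 71.844 g/mol.
Moles FeO per formula unit = 0.62 Fe ÷ 1 = 0.6200.
FeO fraction = (0.6200 × 71.844) / 236.102 = 44.543/236.102 = 0.1887.

18.87 wt%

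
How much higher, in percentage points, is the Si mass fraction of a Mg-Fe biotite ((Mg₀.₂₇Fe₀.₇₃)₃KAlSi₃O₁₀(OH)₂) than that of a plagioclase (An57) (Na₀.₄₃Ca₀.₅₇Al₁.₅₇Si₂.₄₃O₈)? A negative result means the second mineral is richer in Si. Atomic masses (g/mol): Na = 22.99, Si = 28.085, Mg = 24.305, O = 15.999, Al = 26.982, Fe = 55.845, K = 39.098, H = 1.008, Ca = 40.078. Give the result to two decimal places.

-7.83 percentage points

M((Mg₀.₂₇Fe₀.₇₃)₃KAlSi₃O₁₀(OH)₂) = 486.327 g/mol, so wt% Si = 84.255/486.327 × 100 = 17.32%.
M(Na₀.₄₃Ca₀.₅₇Al₁.₅₇Si₂.₄₃O₈) = 271.330 g/mol, so wt% Si = 68.247/271.330 × 100 = 25.15%.
17.32 − 25.15 = -7.83 pp.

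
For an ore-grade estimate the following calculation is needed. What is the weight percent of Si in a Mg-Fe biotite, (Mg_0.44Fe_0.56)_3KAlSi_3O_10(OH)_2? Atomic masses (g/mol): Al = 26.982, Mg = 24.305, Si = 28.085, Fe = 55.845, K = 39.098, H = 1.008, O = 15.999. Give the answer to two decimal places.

Molar mass of (Mg_0.44Fe_0.56)_3KAlSi_3O_10(OH)_2: 1.32·24.305 + 1.68·55.845 + 1·39.098 + 1·26.982 + 3·28.085 + 12·15.999 + 2·1.008 = 470.241 g/mol.
Mass of Si per formula unit: 3 × 28.085 = 84.255 g.
Weight fraction Si = 84.255 / 470.241 = 0.1792.

17.92 mass %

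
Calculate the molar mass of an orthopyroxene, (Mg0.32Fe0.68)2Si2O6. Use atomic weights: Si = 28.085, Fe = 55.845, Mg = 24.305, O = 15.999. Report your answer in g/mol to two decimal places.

243.67 g/mol

Mg: 0.64 × 24.305 = 15.5552
Fe: 1.36 × 55.845 = 75.9492
Si: 2 × 28.085 = 56.1700
O: 6 × 15.999 = 95.9940
Summing the contributions gives the formula mass.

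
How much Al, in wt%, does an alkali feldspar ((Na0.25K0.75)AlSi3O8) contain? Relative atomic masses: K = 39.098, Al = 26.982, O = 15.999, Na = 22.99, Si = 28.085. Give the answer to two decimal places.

9.84 wt%

Molar mass of (Na0.25K0.75)AlSi3O8: 0.25*22.99 + 0.75*39.098 + 1*26.982 + 3*28.085 + 8*15.999 = 274.300 g/mol.
Mass of Al per formula unit: 1 × 26.982 = 26.982 g.
Weight fraction Al = 26.982 / 274.300 = 0.0984.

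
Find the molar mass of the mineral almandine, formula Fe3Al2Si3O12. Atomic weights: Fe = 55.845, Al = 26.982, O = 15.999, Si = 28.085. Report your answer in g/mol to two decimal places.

M = 3*55.845 + 2*26.982 + 3*28.085 + 12*15.999

497.74 g/mol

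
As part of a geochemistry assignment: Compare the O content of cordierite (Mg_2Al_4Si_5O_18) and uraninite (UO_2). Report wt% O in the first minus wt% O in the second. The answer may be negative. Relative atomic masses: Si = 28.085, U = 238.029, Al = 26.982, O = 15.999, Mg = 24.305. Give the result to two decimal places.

37.38 percentage points

O in Mg_2Al_4Si_5O_18: molar mass 584.945 g/mol; 18×15.999 = 287.982 g → 49.23 wt%.
O in UO_2: molar mass 270.027 g/mol; 2×15.999 = 31.998 g → 11.85 wt%.
Difference = 49.23 − 11.85 = 37.38 percentage points.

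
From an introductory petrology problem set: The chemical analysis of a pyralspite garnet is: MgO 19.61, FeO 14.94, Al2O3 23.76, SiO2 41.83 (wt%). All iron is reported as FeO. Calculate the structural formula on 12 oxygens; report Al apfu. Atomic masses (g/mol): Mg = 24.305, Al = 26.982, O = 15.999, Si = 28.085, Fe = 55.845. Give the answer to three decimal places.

MgO: 19.61/40.304 = 0.48655 mol → 0.48655 mol Mg, 0.48655 mol O.
FeO: 14.94/71.844 = 0.20795 mol → 0.20795 mol Fe, 0.20795 mol O.
Al2O3: 23.76/101.961 = 0.23303 mol → 0.46606 mol Al, 0.69909 mol O.
SiO2: 41.83/60.083 = 0.69620 mol → 0.69620 mol Si, 1.39240 mol O.
Total oxygen = 2.78599 mol. Normalization factor = 12/2.78599 = 4.30727.
Al per 12 O = 0.46606 × 4.30727 = 2.007.

2.007 Al apfu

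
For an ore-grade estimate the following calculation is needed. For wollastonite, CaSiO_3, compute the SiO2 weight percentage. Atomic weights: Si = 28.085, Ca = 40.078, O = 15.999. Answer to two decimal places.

M(CaSiO_3) = 116.160 g/mol; M(SiO2) = 60.083 g/mol.
Moles SiO2 per formula unit = 1 Si ÷ 1 = 1.0000.
SiO2 fraction = (1.0000 × 60.083) / 116.160 = 60.083/116.160 = 0.5172.

51.72 wt%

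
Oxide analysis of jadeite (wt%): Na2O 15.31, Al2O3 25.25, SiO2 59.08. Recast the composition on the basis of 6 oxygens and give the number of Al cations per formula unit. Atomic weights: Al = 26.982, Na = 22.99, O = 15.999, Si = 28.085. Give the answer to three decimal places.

Na2O: 15.31/61.979 = 0.24702 mol → 0.49404 mol Na, 0.24702 mol O.
Al2O3: 25.25/101.961 = 0.24764 mol → 0.49528 mol Al, 0.74292 mol O.
SiO2: 59.08/60.083 = 0.98331 mol → 0.98331 mol Si, 1.96662 mol O.
Total oxygen = 2.95656 mol. Normalization factor = 6/2.95656 = 2.02939.
Al per 6 O = 0.49528 × 2.02939 = 1.005.

1.005 Al apfu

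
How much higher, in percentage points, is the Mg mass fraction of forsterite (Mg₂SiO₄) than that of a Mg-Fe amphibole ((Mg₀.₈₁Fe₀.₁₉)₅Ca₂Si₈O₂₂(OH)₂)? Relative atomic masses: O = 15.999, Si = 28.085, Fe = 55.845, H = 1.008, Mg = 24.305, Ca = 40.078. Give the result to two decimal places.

First mineral: 48.610 g Mg in 140.691 g formula = 34.55 wt% Mg.
Second mineral: 98.435 g Mg in 842.316 g formula = 11.69 wt% Mg.
34.55% − 11.69% gives a difference of 22.86 percentage points.

22.86 percentage points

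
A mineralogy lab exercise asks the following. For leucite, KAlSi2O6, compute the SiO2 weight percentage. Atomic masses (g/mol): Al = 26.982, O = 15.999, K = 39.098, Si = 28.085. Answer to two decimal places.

M(KAlSi2O6) = 218.244 g/mol; M(SiO2) = 60.083 g/mol.
Moles SiO2 per formula unit = 2 Si ÷ 1 = 2.0000.
SiO2 fraction = (2.0000 × 60.083) / 218.244 = 120.166/218.244 = 0.5506.

55.06 wt%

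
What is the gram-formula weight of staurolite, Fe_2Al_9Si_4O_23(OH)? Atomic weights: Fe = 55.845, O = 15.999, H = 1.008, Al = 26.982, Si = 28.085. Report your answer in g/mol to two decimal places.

The formula mass is the sum 2×55.845 + 9×26.982 + 4×28.085 + 24×15.999 + 1×1.008.

851.85 g/mol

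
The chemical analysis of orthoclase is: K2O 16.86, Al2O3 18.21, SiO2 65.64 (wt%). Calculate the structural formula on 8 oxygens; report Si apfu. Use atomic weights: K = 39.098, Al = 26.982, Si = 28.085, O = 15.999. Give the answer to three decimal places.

3.014 Si apfu

K2O (M=94.195): mol = 0.17899; K = 0.35798, O = 0.17899.
Al2O3 (M=101.961): mol = 0.17860; Al = 0.35720, O = 0.53580.
SiO2 (M=60.083): mol = 1.09249; Si = 1.09249, O = 2.18498.
ΣO = 2.89977; factor = 8/ΣO = 2.75884.
Si apfu = 1.09249 × 2.75884 = 3.014.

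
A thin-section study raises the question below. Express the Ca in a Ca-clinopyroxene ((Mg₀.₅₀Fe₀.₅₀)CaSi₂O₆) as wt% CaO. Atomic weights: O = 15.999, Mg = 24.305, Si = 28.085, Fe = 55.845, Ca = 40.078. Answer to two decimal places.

24.14 wt%

Molar mass of (Mg₀.₅₀Fe₀.₅₀)CaSi₂O₆ = 0.50·24.305 + 0.50·55.845 + 1·40.078 + 2·28.085 + 6·15.999 = 232.317 g/mol.
Each formula unit contains 1 Ca, equivalent to 1/1 = 1.0000 mol CaO.
M(CaO) = 1×40.078 + 1×15.999 = 56.077 g/mol.
Mass of CaO per formula unit = 1.0000 × 56.077 = 56.077 g.
CaO wt% = 56.077 / 232.317 × 100 = 24.14%.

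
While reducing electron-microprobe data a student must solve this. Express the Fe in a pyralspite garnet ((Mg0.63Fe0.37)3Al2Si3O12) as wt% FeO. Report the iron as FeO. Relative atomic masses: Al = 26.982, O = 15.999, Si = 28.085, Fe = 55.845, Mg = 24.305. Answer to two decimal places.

Formula mass = 438.131 g/mol.
1.11 Fe → 1.1100 mol FeO per formula unit; M(FeO) = 71.844, so FeO mass = 79.747 g.
79.747/438.131 × 100 = 18.20 wt%.

18.20 wt%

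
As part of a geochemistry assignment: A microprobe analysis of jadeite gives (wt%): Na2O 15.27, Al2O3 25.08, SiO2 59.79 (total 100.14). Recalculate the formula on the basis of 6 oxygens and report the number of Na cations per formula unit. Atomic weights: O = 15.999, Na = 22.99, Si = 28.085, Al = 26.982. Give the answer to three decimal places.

Na2O (M=61.979): mol = 0.24637; Na = 0.49274, O = 0.24637.
Al2O3 (M=101.961): mol = 0.24598; Al = 0.49196, O = 0.73794.
SiO2 (M=60.083): mol = 0.99512; Si = 0.99512, O = 1.99024.
ΣO = 2.97455; factor = 6/ΣO = 2.01711.
Na apfu = 0.49274 × 2.01711 = 0.994.

0.994 Na apfu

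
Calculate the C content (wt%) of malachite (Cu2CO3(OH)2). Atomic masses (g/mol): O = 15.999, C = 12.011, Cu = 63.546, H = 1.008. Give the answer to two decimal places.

5.43 wt%

Formula mass = 2·63.546 + 1·12.011 + 5·15.999 + 2·1.008 = 221.114 g/mol, of which 12.011 g is C.
So C makes up 12.011/221.114 = 0.0543 of the mass, i.e. 5.43%.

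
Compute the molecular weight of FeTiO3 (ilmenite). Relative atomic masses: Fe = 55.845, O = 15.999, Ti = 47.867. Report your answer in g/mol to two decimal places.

151.71 g/mol

The formula mass is the sum 1*55.845 + 1*47.867 + 3*15.999.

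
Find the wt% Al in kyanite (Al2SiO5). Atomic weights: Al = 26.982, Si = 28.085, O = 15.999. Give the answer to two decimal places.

33.30 wt%

Molar mass of Al2SiO5: 2*26.982 + 1*28.085 + 5*15.999 = 162.044 g/mol.
Mass of Al per formula unit: 2 × 26.982 = 53.964 g.
Weight fraction Al = 53.964 / 162.044 = 0.3330.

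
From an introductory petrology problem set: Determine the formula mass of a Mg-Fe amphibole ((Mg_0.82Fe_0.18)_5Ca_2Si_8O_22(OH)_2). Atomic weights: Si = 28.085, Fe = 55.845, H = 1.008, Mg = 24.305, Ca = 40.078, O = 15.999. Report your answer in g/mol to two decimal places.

M = 4.10×24.305 + 0.90×55.845 + 2×40.078 + 8×28.085 + 24×15.999 + 2×1.008

840.74 g/mol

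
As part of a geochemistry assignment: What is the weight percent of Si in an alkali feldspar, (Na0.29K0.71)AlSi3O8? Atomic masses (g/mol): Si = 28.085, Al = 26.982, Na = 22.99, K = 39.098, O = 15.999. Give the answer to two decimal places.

Molar mass of (Na0.29K0.71)AlSi3O8: 0.29×22.99 + 0.71×39.098 + 1×26.982 + 3×28.085 + 8×15.999 = 273.656 g/mol.
Mass of Si per formula unit: 3 × 28.085 = 84.255 g.
Weight fraction Si = 84.255 / 273.656 = 0.3079.

30.79 wt%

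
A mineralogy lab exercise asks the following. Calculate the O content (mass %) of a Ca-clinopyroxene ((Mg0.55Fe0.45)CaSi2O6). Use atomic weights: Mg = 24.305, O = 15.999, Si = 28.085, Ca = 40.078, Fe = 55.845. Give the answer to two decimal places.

41.60 mass %

Formula mass = 0.55*24.305 + 0.45*55.845 + 1*40.078 + 2*28.085 + 6*15.999 = 230.740 g/mol, of which 95.994 g is O.
So O makes up 95.994/230.740 = 0.4160 of the mass, i.e. 41.60%.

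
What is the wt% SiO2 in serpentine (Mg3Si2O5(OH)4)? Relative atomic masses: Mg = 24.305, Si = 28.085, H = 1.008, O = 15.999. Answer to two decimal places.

43.36 wt%

Molar mass of Mg3Si2O5(OH)4 = 3*24.305 + 2*28.085 + 9*15.999 + 4*1.008 = 277.108 g/mol.
Each formula unit contains 2 Si, equivalent to 2/1 = 2.0000 mol SiO2.
M(SiO2) = 1×28.085 + 2×15.999 = 60.083 g/mol.
Mass of SiO2 per formula unit = 2.0000 × 60.083 = 120.166 g.
SiO2 wt% = 120.166 / 277.108 × 100 = 43.36%.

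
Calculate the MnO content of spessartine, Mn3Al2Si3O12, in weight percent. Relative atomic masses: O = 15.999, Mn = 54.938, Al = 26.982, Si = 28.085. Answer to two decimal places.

42.99 wt%

Formula mass = 495.021 g/mol.
3 Mn → 3.0000 mol MnO per formula unit; M(MnO) = 70.937, so MnO mass = 212.811 g.
212.811/495.021 × 100 = 42.99 wt%.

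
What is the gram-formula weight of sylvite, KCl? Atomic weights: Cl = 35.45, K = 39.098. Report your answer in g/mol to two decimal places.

The formula mass is the sum 1*39.098 + 1*35.45.

74.55 g/mol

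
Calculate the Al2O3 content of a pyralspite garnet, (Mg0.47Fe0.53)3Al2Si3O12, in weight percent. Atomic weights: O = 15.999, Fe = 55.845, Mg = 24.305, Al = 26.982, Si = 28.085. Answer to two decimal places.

M((Mg0.47Fe0.53)3Al2Si3O12) = 453.271 g/mol; M(Al2O3) = 101.961 g/mol.
Moles Al2O3 per formula unit = 2 Al ÷ 2 = 1.0000.
Al2O3 fraction = (1.0000 × 101.961) / 453.271 = 101.961/453.271 = 0.2249.

22.49 wt%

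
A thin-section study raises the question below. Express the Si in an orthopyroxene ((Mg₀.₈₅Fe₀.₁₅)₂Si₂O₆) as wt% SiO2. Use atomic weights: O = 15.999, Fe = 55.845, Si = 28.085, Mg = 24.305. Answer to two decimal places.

Formula mass = 210.236 g/mol.
2 Si → 2.0000 mol SiO2 per formula unit; M(SiO2) = 60.083, so SiO2 mass = 120.166 g.
120.166/210.236 × 100 = 57.16 wt%.

57.16 wt%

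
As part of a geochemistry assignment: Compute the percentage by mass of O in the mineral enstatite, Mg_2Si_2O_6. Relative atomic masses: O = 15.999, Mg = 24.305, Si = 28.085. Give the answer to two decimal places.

Formula mass = 2×24.305 + 2×28.085 + 6×15.999 = 200.774 g/mol, of which 95.994 g is O.
So O makes up 95.994/200.774 = 0.4781 of the mass, i.e. 47.81%.

47.81 mass %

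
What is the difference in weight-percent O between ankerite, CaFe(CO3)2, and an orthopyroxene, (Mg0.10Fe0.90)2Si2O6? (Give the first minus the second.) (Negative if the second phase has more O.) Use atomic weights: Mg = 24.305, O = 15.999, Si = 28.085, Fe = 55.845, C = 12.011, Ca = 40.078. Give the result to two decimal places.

7.18 percentage points

O in CaFe(CO3)2: molar mass 215.939 g/mol; 6×15.999 = 95.994 g → 44.45 wt%.
O in (Mg0.10Fe0.90)2Si2O6: molar mass 257.546 g/mol; 6×15.999 = 95.994 g → 37.27 wt%.
Difference = 44.45 − 37.27 = 7.18 percentage points.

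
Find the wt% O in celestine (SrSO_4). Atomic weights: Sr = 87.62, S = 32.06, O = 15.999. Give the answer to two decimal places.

34.84 wt%

Formula mass = 1·87.62 + 1·32.06 + 4·15.999 = 183.676 g/mol, of which 63.996 g is O.
So O makes up 63.996/183.676 = 0.3484 of the mass, i.e. 34.84%.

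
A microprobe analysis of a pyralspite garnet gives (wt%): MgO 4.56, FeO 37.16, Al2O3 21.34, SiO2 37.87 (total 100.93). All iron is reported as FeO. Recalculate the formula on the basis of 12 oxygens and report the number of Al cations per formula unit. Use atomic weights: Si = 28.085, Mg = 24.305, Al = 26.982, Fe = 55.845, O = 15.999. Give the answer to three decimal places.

MgO (M=40.304): mol = 0.11314; Mg = 0.11314, O = 0.11314.
FeO (M=71.844): mol = 0.51723; Fe = 0.51723, O = 0.51723.
Al2O3 (M=101.961): mol = 0.20930; Al = 0.41860, O = 0.62790.
SiO2 (M=60.083): mol = 0.63029; Si = 0.63029, O = 1.26058.
ΣO = 2.51885; factor = 12/ΣO = 4.76408.
Al apfu = 0.41860 × 4.76408 = 1.994.

1.994 Al apfu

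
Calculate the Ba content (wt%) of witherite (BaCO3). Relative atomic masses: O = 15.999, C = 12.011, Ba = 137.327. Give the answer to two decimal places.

M(BaCO3) = 197.335 g/mol.
Ba contributes 1 × 137.327 = 137.327 g per mole.
137.327/197.335 = 0.6959 → 69.59%.

69.59 wt%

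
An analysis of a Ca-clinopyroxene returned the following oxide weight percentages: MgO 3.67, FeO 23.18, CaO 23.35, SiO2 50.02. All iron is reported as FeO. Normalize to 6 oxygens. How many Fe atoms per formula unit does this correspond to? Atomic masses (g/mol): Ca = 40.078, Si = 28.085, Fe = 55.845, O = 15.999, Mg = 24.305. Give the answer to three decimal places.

0.776 Fe apfu

MgO: 3.67/40.304 = 0.09106 mol → 0.09106 mol Mg, 0.09106 mol O.
FeO: 23.18/71.844 = 0.32264 mol → 0.32264 mol Fe, 0.32264 mol O.
CaO: 23.35/56.077 = 0.41639 mol → 0.41639 mol Ca, 0.41639 mol O.
SiO2: 50.02/60.083 = 0.83252 mol → 0.83252 mol Si, 1.66504 mol O.
Total oxygen = 2.49513 mol. Normalization factor = 6/2.49513 = 2.40468.
Fe per 6 O = 0.32264 × 2.40468 = 0.776.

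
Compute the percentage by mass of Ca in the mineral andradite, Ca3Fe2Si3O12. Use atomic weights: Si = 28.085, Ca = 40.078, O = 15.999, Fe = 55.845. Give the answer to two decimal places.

23.66 mass %

M(Ca3Fe2Si3O12) = 508.167 g/mol.
Ca contributes 3 × 40.078 = 120.234 g per mole.
120.234/508.167 = 0.2366 → 23.66%.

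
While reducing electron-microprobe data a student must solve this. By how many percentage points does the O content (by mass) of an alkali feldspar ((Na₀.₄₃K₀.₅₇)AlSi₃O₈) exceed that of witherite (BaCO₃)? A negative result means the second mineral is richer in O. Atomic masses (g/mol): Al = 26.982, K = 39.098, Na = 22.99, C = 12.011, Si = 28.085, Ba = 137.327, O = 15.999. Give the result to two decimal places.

22.84 percentage points

O in (Na₀.₄₃K₀.₅₇)AlSi₃O₈: molar mass 271.401 g/mol; 8×15.999 = 127.992 g → 47.16 wt%.
O in BaCO₃: molar mass 197.335 g/mol; 3×15.999 = 47.997 g → 24.32 wt%.
Difference = 47.16 − 24.32 = 22.84 percentage points.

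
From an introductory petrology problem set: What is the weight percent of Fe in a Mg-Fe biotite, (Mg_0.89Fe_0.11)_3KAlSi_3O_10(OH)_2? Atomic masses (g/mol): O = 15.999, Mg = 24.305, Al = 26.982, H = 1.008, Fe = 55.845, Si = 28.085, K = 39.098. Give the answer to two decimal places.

4.31 mass %

M((Mg_0.89Fe_0.11)_3KAlSi_3O_10(OH)_2) = 427.662 g/mol.
Fe contributes 0.33 × 55.845 = 18.429 g per mole.
18.429/427.662 = 0.0431 → 4.31%.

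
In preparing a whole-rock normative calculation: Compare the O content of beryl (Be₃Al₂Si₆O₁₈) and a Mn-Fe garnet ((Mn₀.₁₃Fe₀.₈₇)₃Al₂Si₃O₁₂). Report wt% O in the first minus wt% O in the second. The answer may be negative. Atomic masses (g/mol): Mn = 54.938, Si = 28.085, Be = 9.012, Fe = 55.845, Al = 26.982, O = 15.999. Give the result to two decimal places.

14.98 percentage points

M(Be₃Al₂Si₆O₁₈) = 537.492 g/mol, so wt% O = 287.982/537.492 × 100 = 53.58%.
M((Mn₀.₁₃Fe₀.₈₇)₃Al₂Si₃O₁₂) = 497.388 g/mol, so wt% O = 191.988/497.388 × 100 = 38.60%.
53.58 − 38.60 = 14.98 pp.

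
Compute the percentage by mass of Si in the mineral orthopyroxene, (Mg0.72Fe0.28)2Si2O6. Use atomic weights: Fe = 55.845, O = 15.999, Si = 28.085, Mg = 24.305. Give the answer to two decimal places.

25.71 mass %

Formula mass = 1.44×24.305 + 0.56×55.845 + 2×28.085 + 6×15.999 = 218.436 g/mol, of which 56.170 g is Si.
So Si makes up 56.170/218.436 = 0.2571 of the mass, i.e. 25.71%.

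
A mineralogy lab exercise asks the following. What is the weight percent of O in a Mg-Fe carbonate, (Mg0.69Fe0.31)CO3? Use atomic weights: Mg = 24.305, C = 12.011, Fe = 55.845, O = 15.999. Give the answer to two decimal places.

51.01 wt%

M((Mg0.69Fe0.31)CO3) = 94.090 g/mol.
O contributes 3 × 15.999 = 47.997 g per mole.
47.997/94.090 = 0.5101 → 51.01%.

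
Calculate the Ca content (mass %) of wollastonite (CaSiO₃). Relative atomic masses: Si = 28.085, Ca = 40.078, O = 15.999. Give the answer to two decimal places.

34.50 mass %

M(CaSiO₃) = 116.160 g/mol.
Ca contributes 1 × 40.078 = 40.078 g per mole.
40.078/116.160 = 0.3450 → 34.50%.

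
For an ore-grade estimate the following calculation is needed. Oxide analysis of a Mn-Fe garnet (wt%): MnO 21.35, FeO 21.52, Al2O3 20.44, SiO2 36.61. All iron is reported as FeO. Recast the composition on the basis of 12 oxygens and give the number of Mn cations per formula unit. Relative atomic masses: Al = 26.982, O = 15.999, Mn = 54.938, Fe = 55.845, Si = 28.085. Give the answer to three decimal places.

1.492 Mn apfu

MnO: 21.35/70.937 = 0.30097 mol → 0.30097 mol Mn, 0.30097 mol O.
FeO: 21.52/71.844 = 0.29954 mol → 0.29954 mol Fe, 0.29954 mol O.
Al2O3: 20.44/101.961 = 0.20047 mol → 0.40094 mol Al, 0.60141 mol O.
SiO2: 36.61/60.083 = 0.60932 mol → 0.60932 mol Si, 1.21864 mol O.
Total oxygen = 2.42056 mol. Normalization factor = 12/2.42056 = 4.95753.
Mn per 12 O = 0.30097 × 4.95753 = 1.492.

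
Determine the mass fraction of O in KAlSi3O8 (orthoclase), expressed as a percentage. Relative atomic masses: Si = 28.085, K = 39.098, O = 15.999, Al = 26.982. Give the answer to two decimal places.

45.99 weight percent

Molar mass of KAlSi3O8: 1·39.098 + 1·26.982 + 3·28.085 + 8·15.999 = 278.327 g/mol.
Mass of O per formula unit: 8 × 15.999 = 127.992 g.
Weight fraction O = 127.992 / 278.327 = 0.4599.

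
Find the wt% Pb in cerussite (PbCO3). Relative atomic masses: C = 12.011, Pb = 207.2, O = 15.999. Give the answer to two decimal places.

Formula mass = 1·207.2 + 1·12.011 + 3·15.999 = 267.208 g/mol, of which 207.200 g is Pb.
So Pb makes up 207.200/267.208 = 0.7754 of the mass, i.e. 77.54%.

77.54 mass %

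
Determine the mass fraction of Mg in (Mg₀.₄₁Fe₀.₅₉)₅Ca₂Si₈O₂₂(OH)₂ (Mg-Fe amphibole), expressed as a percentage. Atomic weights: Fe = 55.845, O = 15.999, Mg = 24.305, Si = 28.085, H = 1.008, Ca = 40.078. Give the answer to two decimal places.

Formula mass = 2.05*24.305 + 2.95*55.845 + 2*40.078 + 8*28.085 + 24*15.999 + 2*1.008 = 905.396 g/mol, of which 49.825 g is Mg.
So Mg makes up 49.825/905.396 = 0.0550 of the mass, i.e. 5.50%.

5.50 wt%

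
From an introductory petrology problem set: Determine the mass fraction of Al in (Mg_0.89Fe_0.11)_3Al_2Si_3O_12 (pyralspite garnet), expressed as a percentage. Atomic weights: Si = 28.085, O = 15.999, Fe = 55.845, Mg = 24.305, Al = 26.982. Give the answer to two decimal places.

Formula mass = 2.67*24.305 + 0.33*55.845 + 2*26.982 + 3*28.085 + 12*15.999 = 413.530 g/mol, of which 53.964 g is Al.
So Al makes up 53.964/413.530 = 0.1305 of the mass, i.e. 13.05%.

13.05 mass %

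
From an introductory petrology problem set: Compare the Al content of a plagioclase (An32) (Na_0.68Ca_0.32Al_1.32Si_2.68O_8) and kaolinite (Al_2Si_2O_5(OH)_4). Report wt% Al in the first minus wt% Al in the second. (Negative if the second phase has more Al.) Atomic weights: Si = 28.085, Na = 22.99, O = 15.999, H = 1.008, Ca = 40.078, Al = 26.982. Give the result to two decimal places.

M(Na_0.68Ca_0.32Al_1.32Si_2.68O_8) = 267.334 g/mol, so wt% Al = 35.616/267.334 × 100 = 13.32%.
M(Al_2Si_2O_5(OH)_4) = 258.157 g/mol, so wt% Al = 53.964/258.157 × 100 = 20.90%.
13.32 − 20.90 = -7.58 pp.

-7.58 percentage points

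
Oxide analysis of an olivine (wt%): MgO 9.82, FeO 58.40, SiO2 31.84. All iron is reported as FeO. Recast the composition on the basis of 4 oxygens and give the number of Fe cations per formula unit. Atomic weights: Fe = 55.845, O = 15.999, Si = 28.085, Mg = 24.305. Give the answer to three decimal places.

1.536 Fe apfu

MgO (M=40.304): mol = 0.24365; Mg = 0.24365, O = 0.24365.
FeO (M=71.844): mol = 0.81287; Fe = 0.81287, O = 0.81287.
SiO2 (M=60.083): mol = 0.52993; Si = 0.52993, O = 1.05986.
ΣO = 2.11638; factor = 4/ΣO = 1.89002.
Fe apfu = 0.81287 × 1.89002 = 1.536.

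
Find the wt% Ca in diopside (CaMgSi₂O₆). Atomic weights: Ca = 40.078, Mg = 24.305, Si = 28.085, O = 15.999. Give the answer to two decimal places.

Formula mass = 1*40.078 + 1*24.305 + 2*28.085 + 6*15.999 = 216.547 g/mol, of which 40.078 g is Ca.
So Ca makes up 40.078/216.547 = 0.1851 of the mass, i.e. 18.51%.

18.51 mass %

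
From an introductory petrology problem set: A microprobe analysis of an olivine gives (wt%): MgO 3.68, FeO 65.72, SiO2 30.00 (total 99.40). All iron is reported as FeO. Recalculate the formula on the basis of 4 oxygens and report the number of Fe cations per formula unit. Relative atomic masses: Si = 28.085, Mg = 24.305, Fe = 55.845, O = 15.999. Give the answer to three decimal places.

MgO (M=40.304): mol = 0.09131; Mg = 0.09131, O = 0.09131.
FeO (M=71.844): mol = 0.91476; Fe = 0.91476, O = 0.91476.
SiO2 (M=60.083): mol = 0.49931; Si = 0.49931, O = 0.99862.
ΣO = 2.00469; factor = 4/ΣO = 1.99532.
Fe apfu = 0.91476 × 1.99532 = 1.825.

1.825 Fe apfu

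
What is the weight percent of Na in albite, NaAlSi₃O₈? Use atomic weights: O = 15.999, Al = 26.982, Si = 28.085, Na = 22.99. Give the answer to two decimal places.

8.77 mass %

Molar mass of NaAlSi₃O₈: 1×22.99 + 1×26.982 + 3×28.085 + 8×15.999 = 262.219 g/mol.
Mass of Na per formula unit: 1 × 22.99 = 22.990 g.
Weight fraction Na = 22.990 / 262.219 = 0.0877.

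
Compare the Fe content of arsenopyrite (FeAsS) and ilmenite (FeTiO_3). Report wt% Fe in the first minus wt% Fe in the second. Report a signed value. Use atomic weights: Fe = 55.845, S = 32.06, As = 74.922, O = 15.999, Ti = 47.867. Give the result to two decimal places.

M(FeAsS) = 162.827 g/mol, so wt% Fe = 55.845/162.827 × 100 = 34.30%.
M(FeTiO_3) = 151.709 g/mol, so wt% Fe = 55.845/151.709 × 100 = 36.81%.
34.30 − 36.81 = -2.51 pp.

-2.51 percentage points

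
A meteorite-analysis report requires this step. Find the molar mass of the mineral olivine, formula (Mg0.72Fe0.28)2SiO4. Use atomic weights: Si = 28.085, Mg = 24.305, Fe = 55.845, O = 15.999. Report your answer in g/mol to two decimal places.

M = 1.44(24.305) + 0.56(55.845) + 1(28.085) + 4(15.999)

158.35 g/mol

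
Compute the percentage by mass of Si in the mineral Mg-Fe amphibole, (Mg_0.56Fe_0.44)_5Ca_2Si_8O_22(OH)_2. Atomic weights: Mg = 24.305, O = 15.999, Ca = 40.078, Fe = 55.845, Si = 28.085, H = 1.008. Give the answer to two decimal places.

Formula mass = 2.80×24.305 + 2.20×55.845 + 2×40.078 + 8×28.085 + 24×15.999 + 2×1.008 = 881.741 g/mol, of which 224.680 g is Si.
So Si makes up 224.680/881.741 = 0.2548 of the mass, i.e. 25.48%.

25.48 wt%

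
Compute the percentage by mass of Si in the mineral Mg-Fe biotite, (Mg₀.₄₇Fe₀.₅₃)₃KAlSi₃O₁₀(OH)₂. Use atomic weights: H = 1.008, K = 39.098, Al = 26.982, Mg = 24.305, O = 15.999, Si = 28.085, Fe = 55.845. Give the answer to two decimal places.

18.03 mass %

Molar mass of (Mg₀.₄₇Fe₀.₅₃)₃KAlSi₃O₁₀(OH)₂: 1.41·24.305 + 1.59·55.845 + 1·39.098 + 1·26.982 + 3·28.085 + 12·15.999 + 2·1.008 = 467.403 g/mol.
Mass of Si per formula unit: 3 × 28.085 = 84.255 g.
Weight fraction Si = 84.255 / 467.403 = 0.1803.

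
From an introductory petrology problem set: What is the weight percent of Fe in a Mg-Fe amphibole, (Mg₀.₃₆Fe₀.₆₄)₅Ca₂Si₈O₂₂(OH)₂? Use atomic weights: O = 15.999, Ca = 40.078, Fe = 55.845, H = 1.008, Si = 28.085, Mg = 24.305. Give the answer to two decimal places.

Molar mass of (Mg₀.₃₆Fe₀.₆₄)₅Ca₂Si₈O₂₂(OH)₂: 1.80·24.305 + 3.20·55.845 + 2·40.078 + 8·28.085 + 24·15.999 + 2·1.008 = 913.281 g/mol.
Mass of Fe per formula unit: 3.20 × 55.845 = 178.704 g.
Weight fraction Fe = 178.704 / 913.281 = 0.1957.

19.57 weight percent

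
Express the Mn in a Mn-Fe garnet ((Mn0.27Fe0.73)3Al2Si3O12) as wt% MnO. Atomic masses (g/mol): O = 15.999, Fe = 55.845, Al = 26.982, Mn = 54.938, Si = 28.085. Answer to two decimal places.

Formula mass = 497.007 g/mol.
0.81 Mn → 0.8100 mol MnO per formula unit; M(MnO) = 70.937, so MnO mass = 57.459 g.
57.459/497.007 × 100 = 11.56 wt%.

11.56 wt%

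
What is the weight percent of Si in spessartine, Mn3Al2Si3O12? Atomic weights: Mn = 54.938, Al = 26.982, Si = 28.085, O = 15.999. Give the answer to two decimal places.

17.02 wt%

Formula mass = 3×54.938 + 2×26.982 + 3×28.085 + 12×15.999 = 495.021 g/mol, of which 84.255 g is Si.
So Si makes up 84.255/495.021 = 0.1702 of the mass, i.e. 17.02%.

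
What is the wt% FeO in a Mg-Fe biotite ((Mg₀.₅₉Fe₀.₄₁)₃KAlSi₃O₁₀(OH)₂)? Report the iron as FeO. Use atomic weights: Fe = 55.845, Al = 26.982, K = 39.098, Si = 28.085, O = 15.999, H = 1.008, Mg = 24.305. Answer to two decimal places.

Formula mass = 456.048 g/mol.
1.23 Fe → 1.2300 mol FeO per formula unit; M(FeO) = 71.844, so FeO mass = 88.368 g.
88.368/456.048 × 100 = 19.38 wt%.

19.38 wt%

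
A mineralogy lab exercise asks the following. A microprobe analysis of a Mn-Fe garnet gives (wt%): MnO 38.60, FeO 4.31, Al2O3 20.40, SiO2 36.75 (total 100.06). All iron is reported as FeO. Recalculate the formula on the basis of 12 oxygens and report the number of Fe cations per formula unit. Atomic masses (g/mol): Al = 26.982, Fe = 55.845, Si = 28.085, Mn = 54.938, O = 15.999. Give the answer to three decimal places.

0.297 Fe apfu

MnO (M=70.937): mol = 0.54414; Mn = 0.54414, O = 0.54414.
FeO (M=71.844): mol = 0.05999; Fe = 0.05999, O = 0.05999.
Al2O3 (M=101.961): mol = 0.20008; Al = 0.40016, O = 0.60024.
SiO2 (M=60.083): mol = 0.61165; Si = 0.61165, O = 1.22330.
ΣO = 2.42767; factor = 12/ΣO = 4.94301.
Fe apfu = 0.05999 × 4.94301 = 0.297.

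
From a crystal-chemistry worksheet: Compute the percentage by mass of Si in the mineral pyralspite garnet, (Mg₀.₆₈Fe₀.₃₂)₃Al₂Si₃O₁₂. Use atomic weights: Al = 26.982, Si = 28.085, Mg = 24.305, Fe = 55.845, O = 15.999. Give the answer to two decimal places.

19.44 wt%

Formula mass = 2.04*24.305 + 0.96*55.845 + 2*26.982 + 3*28.085 + 12*15.999 = 433.400 g/mol, of which 84.255 g is Si.
So Si makes up 84.255/433.400 = 0.1944 of the mass, i.e. 19.44%.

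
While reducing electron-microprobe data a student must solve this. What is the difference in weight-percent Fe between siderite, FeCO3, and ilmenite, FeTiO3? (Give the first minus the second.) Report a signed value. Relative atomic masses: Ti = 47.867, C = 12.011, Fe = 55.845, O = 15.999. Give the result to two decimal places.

11.39 percentage points

Fe in FeCO3: molar mass 115.853 g/mol; 1×55.845 = 55.845 g → 48.20 wt%.
Fe in FeTiO3: molar mass 151.709 g/mol; 1×55.845 = 55.845 g → 36.81 wt%.
Difference = 48.20 − 36.81 = 11.39 percentage points.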